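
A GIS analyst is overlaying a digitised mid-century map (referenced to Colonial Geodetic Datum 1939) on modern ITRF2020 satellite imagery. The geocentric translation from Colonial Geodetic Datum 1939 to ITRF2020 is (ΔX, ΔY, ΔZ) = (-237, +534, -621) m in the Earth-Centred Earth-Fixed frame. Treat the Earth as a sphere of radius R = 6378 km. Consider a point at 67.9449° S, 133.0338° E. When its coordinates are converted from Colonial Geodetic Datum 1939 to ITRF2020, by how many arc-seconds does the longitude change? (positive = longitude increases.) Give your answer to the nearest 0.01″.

sin φ = -0.926823, cos φ = 0.375498, sin λ = 0.730951, cos λ = -0.682430.
East component: ΔE = −sin λ·ΔX + cos λ·ΔY = −(0.730951)(-237) + (-0.682430)(534) = -191.18 m.
1° of latitude spans πR/180 = 111317 m; at latitude φ, 1° of longitude spans that × cos φ = 41799.4 m, so Δλ = -191.18 / 41799.4 × 3600 = -16.466″.

Δλ = -16.47″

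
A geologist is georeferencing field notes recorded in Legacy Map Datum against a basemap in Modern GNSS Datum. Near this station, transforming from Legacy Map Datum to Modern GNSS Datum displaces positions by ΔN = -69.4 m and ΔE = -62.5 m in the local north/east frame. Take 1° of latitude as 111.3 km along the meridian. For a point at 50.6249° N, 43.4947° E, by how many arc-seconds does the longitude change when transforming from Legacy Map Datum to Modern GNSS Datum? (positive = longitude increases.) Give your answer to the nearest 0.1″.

At latitude 50.6249°, cos φ = 0.634395.
1° of longitude at this latitude = 111.3 × cos φ = 70.61 km, so Δλ = -62.5 / 70608.1 = -0.0008852° = -3.187″.

Δλ = -3.2″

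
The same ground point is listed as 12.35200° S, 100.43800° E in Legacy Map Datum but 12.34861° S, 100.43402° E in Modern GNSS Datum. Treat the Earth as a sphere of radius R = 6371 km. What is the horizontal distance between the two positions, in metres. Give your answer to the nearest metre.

574 m

Δφ = -12.34861° − -12.35200° = +0.00339°; Δλ = 100.43402° − 100.43800° = -0.00398°.
1° along a meridian = πR/180 = 111195 m.
ΔN = Δφ × 111195 = 377.0 m; ΔE = Δλ × 111195 × cos(-12.35200°) = -0.00398 × 111195 × 0.976852 = -432.3 m.
Distance = √(ΔE² + ΔN²) = √((-432.3)² + 377.0²) = 573.6 m.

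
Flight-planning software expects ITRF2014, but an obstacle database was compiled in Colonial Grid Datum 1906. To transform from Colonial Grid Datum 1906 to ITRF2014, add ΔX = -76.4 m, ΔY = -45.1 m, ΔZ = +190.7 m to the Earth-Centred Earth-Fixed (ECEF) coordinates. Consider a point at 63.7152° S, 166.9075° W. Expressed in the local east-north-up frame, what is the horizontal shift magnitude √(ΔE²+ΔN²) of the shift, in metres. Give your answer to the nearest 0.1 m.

162.5 m

The local east axis at (φ, λ) is (−sin λ, cos λ, 0), so ΔE = −sin(-166.9075°)·(-76.4) + cos(-166.9075°)·(-45.1) = 26.62 m.
The local north axis is (−sin φ cos λ, −sin φ sin λ, cos φ), giving ΔN = 66.720 + 9.160 + 84.448 = 160.33 m.
Horizontal magnitude = √(ΔE² + ΔN²) = √(26.62² + 160.33²) = 162.52 m.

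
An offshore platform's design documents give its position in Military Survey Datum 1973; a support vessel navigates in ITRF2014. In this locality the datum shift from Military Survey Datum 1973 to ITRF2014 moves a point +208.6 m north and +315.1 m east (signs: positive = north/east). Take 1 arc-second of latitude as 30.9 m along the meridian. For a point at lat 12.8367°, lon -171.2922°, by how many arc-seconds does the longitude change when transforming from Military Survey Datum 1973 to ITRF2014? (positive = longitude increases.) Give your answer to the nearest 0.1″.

Δλ = 10.5″

At latitude 12.8367°, cos φ = 0.975007.
1″ of longitude at this latitude = 30.90 × cos φ = 30.1277 m, so Δλ = 315.1 / 30.1277 = 10.459″.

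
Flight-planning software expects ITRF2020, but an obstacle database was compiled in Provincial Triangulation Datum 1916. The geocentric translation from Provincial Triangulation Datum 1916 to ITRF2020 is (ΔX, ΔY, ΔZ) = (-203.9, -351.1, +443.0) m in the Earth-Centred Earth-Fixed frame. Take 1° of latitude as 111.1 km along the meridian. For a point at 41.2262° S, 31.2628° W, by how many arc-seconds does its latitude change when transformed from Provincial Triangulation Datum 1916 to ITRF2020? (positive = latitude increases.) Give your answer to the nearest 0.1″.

sin φ = -0.659033, cos φ = 0.752114, sin λ = -0.518964, cos λ = 0.854796.
North component: ΔN = −sin φ cos λ·ΔX − sin φ sin λ·ΔY + cos φ·ΔZ = −(-0.659033)(0.854796)(-203.9) − (-0.659033)(-0.518964)(-351.1) + (0.752114)(443.0) = 338.40 m.
1° of latitude spans 111100 m, so Δφ = 338.40 / 111100 × 3600 = 10.965″.

Δφ = 11.0″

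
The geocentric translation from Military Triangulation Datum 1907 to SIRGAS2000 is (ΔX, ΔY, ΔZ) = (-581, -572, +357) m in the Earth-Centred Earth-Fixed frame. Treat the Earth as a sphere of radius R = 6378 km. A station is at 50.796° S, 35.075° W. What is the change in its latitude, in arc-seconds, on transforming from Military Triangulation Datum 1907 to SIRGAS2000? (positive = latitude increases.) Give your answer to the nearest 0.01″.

sin φ = -0.774900, cos φ = 0.632083, sin λ = -0.574648, cos λ = 0.818401.
North component: ΔN = −sin φ cos λ·ΔX − sin φ sin λ·ΔY + cos φ·ΔZ = −(-0.774900)(0.818401)(-581) − (-0.774900)(-0.574648)(-572) + (0.632083)(357) = 111.90 m.
1° of latitude spans πR/180 = 111317 m, so Δφ = 111.90 / 111317 × 3600 = 3.619″.

Δφ = 3.62″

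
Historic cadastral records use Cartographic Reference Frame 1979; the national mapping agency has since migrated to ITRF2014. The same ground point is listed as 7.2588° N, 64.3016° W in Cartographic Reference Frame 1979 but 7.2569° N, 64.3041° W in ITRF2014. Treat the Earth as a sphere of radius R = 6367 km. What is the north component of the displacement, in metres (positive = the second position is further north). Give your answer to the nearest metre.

ΔN = -211 m

Δφ = 7.2569° − 7.2588° = -0.0019°; Δλ = -64.3041° − -64.3016° = -0.0025°.
1° along a meridian = πR/180 = 111125 m.
ΔN = Δφ × 111125 = -211.1 m; ΔE = Δλ × 111125 × cos(7.2588°) = -0.0025 × 111125 × 0.991986 = -275.6 m.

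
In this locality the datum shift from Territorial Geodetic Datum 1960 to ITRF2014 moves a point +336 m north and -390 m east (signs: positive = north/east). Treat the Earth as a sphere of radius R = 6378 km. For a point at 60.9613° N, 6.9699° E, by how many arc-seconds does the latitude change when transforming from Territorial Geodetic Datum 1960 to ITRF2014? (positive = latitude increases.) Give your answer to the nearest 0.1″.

Δφ = 10.9″

On a sphere of radius R, 1 rad of latitude = R, so Δφ = ΔN / R = 336.0 / 6378000 = 5.2681e-05 rad = 10.866″.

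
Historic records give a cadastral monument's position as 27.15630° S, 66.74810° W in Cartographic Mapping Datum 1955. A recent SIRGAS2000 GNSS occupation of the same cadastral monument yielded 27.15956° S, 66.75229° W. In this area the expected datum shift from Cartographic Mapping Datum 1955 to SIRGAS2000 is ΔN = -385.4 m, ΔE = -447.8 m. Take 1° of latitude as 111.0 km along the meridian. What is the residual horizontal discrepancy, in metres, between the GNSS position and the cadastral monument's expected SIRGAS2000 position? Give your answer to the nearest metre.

41 m

Observed coordinate differences: Δφ = -0.00326°, Δλ = -0.00419°.
Converting to metres (1° lat = 111000 m, cos φ = 0.889765): observed ΔN = -361.9 m, observed ΔE = -413.8 m.
Subtracting the expected shift leaves a residual of -361.9 − (-385.4) = 23.5 m north and -413.8 − (-447.8) = 34.0 m east.
Residual distance = √(23.5² + 34.0²) = 41.3 m.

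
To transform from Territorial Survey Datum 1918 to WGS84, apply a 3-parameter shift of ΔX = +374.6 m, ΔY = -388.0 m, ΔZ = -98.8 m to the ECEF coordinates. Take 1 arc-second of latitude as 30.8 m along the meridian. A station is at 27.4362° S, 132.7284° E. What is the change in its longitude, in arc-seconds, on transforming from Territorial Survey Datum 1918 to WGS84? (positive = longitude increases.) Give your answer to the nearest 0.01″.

Δλ = -0.44″

sin φ = -0.460761, cos φ = 0.887524, sin λ = 0.734578, cos λ = -0.678524.
East component: ΔE = −sin λ·ΔX + cos λ·ΔY = −(0.734578)(374.6) + (-0.678524)(-388.0) = -11.91 m.
1° of latitude spans 3600 × 30.80 = 110880 m; at latitude φ, 1° of longitude spans that × cos φ = 98408.7 m, so Δλ = -11.91 / 98408.7 × 3600 = -0.436″.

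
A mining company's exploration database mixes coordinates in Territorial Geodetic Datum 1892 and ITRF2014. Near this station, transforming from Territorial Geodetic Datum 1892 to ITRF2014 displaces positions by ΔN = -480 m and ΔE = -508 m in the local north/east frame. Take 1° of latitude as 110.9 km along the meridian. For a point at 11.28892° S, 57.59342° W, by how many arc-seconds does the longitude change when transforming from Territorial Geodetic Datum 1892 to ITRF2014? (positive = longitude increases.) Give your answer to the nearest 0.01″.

At latitude -11.28892°, cos φ = 0.980653.
1° of longitude at this latitude = 110.9 × cos φ = 108.75 km, so Δλ = -508.0 / 108754.4 = -0.0046711° = -16.816″.

Δλ = -16.82″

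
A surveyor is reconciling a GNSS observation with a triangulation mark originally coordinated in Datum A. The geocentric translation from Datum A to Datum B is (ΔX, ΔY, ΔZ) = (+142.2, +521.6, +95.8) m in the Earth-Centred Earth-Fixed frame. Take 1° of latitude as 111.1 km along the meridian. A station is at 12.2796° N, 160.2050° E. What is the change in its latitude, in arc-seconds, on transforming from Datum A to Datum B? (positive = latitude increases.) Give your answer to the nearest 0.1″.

sin φ = 0.212682, cos φ = 0.977121, sin λ = 0.338656, cos λ = -0.940910.
North component: ΔN = −sin φ cos λ·ΔX − sin φ sin λ·ΔY + cos φ·ΔZ = −(0.212682)(-0.940910)(142.2) − (0.212682)(0.338656)(521.6) + (0.977121)(95.8) = 84.50 m.
1° of latitude spans 111100 m, so Δφ = 84.50 / 111100 × 3600 = 2.738″.

Δφ = 2.7″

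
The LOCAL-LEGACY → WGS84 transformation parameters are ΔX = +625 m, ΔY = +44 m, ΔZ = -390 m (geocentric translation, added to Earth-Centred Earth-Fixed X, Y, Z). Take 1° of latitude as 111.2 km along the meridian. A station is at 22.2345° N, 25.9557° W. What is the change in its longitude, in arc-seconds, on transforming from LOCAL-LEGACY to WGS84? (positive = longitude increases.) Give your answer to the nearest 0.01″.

sin φ = 0.378398, cos φ = 0.925643, sin λ = -0.437676, cos λ = 0.899133.
East component: ΔE = −sin λ·ΔX + cos λ·ΔY = −(-0.437676)(625) + (0.899133)(44) = 313.11 m.
1° of latitude spans 111200 m; at latitude φ, 1° of longitude spans that × cos φ = 102931.5 m, so Δλ = 313.11 / 102931.5 × 3600 = 10.951″.

Δλ = 10.95″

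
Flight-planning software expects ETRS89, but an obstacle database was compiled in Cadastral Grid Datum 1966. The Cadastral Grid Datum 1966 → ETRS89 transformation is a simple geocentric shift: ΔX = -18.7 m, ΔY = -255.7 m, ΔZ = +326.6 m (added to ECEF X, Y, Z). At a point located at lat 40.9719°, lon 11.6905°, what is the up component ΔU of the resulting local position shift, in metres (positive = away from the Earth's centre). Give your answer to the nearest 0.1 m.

The local up (radial) axis is (cos φ cos λ, cos φ sin λ, sin φ), giving ΔU = -13.826 − 39.119 + 214.148 = 161.20 m.

ΔU = 161.2 m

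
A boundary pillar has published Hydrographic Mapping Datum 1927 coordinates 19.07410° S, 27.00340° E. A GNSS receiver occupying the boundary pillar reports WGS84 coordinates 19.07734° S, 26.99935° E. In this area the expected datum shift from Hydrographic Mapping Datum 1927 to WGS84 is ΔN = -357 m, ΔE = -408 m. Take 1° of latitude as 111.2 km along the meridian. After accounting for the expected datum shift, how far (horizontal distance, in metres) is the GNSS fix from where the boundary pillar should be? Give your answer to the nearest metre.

Observed coordinate differences: Δφ = -0.00324°, Δλ = -0.00405°.
Converting to metres (1° lat = 111200 m, cos φ = 0.945097): observed ΔN = -360.3 m, observed ΔE = -425.6 m.
Subtracting the expected shift leaves a residual of -360.3 − (-357) = -3.3 m north and -425.6 − (-408) = -17.6 m east.
Residual distance = √((-3.3)² + (-17.6)²) = 17.9 m.

18 m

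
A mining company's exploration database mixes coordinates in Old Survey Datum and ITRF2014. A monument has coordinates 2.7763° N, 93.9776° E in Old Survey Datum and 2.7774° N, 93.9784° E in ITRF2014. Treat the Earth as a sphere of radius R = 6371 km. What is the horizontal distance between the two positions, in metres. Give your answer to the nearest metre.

151 m

Δφ = 2.7774° − 2.7763° = +0.0011°; Δλ = 93.9784° − 93.9776° = +0.0008°.
1° along a meridian = πR/180 = 111195 m.
ΔN = Δφ × 111195 = 122.3 m; ΔE = Δλ × 111195 × cos(2.7763°) = +0.0008 × 111195 × 0.998826 = 88.9 m.
Distance = √(ΔE² + ΔN²) = √(88.9² + 122.3²) = 151.2 m.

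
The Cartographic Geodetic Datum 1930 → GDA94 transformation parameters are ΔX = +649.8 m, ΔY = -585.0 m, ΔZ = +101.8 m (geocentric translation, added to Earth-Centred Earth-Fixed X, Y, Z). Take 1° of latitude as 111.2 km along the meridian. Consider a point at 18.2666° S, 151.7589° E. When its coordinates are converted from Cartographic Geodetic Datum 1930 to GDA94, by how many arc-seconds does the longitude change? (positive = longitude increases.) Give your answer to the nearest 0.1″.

Δλ = 7.1″

sin φ = -0.313439, cos φ = 0.949608, sin λ = 0.473183, cos λ = -0.880964.
East component: ΔE = −sin λ·ΔX + cos λ·ΔY = −(0.473183)(649.8) + (-0.880964)(-585.0) = 207.89 m.
1° of latitude spans 111200 m; at latitude φ, 1° of longitude spans that × cos φ = 105596.4 m, so Δλ = 207.89 / 105596.4 × 3600 = 7.087″.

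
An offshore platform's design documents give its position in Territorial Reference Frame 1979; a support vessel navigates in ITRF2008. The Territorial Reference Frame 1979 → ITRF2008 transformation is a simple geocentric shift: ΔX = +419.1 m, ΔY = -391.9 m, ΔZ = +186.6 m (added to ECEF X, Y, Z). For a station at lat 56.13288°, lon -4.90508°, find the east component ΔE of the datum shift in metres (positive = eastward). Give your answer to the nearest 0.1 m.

At φ = 56.13288°, λ = -4.90508°: sin φ = 0.830332, cos φ = 0.557269, sin λ = -0.085505, cos λ = 0.996338.
ΔE = −sin λ·ΔX + cos λ·ΔY = −(-0.085505)·(419.1) + (0.996338)·(-391.9) = -354.63 m.

ΔE = -354.6 m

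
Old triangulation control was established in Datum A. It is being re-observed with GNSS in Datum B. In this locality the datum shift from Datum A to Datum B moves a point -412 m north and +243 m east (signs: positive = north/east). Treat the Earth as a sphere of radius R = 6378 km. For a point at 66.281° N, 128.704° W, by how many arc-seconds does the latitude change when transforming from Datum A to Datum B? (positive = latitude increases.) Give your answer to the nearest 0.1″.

On a sphere of radius R, 1 rad of latitude = R, so Δφ = ΔN / R = -412.0 / 6378000 = -6.4597e-05 rad = -13.324″.

Δφ = -13.3″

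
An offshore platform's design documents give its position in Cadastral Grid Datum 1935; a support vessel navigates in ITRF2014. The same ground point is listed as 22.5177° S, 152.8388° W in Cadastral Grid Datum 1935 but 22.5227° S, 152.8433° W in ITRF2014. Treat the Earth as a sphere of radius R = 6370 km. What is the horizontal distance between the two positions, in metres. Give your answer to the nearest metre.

Δφ = -22.5227° − -22.5177° = -0.0050°; Δλ = -152.8433° − -152.8388° = -0.0045°.
1° along a meridian = πR/180 = 111177 m.
ΔN = Δφ × 111177 = -555.9 m; ΔE = Δλ × 111177 × cos(-22.5177°) = -0.0045 × 111177 × 0.923761 = -462.2 m.
Distance = √(ΔE² + ΔN²) = √((-462.2)² + (-555.9)²) = 722.9 m.

723 m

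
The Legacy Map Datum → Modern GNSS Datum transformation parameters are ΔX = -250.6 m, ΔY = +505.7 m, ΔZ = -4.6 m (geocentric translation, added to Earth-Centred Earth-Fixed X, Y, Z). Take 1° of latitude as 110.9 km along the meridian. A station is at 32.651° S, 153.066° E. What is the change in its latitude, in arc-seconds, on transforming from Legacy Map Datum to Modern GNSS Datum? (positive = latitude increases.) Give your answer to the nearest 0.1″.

Δφ = 7.8″

sin φ = -0.539520, cos φ = 0.841972, sin λ = 0.452964, cos λ = -0.891529.
North component: ΔN = −sin φ cos λ·ΔX − sin φ sin λ·ΔY + cos φ·ΔZ = −(-0.539520)(-0.891529)(-250.6) − (-0.539520)(0.452964)(505.7) + (0.841972)(-4.6) = 240.25 m.
1° of latitude spans 110900 m, so Δφ = 240.25 / 110900 × 3600 = 7.799″.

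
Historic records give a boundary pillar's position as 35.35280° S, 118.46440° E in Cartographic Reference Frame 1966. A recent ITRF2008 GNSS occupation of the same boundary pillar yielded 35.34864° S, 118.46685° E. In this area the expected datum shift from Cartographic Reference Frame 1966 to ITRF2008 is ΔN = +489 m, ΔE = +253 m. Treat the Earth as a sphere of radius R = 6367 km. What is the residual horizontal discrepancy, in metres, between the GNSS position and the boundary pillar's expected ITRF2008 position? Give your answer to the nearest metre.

Observed coordinate differences: Δφ = +0.00416°, Δλ = +0.00245°.
Converting to metres (1° lat = 111125 m, cos φ = 0.815605): observed ΔN = 462.3 m, observed ΔE = 222.1 m.
Subtracting the expected shift leaves a residual of 462.3 − (489) = -26.7 m north and 222.1 − (253) = -30.9 m east.
Residual distance = √((-26.7)² + (-30.9)²) = 40.9 m.

41 m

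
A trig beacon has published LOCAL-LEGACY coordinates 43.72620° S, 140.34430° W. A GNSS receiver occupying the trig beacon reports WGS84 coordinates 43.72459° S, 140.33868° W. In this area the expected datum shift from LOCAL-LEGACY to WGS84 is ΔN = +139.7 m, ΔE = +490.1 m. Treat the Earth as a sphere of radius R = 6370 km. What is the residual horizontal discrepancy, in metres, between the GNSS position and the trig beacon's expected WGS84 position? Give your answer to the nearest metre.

Observed coordinate differences: Δφ = +0.00161°, Δλ = +0.00562°.
Converting to metres (1° lat = 111177 m, cos φ = 0.722651): observed ΔN = 179.0 m, observed ΔE = 451.5 m.
Subtracting the expected shift leaves a residual of 179.0 − (139.7) = 39.3 m north and 451.5 − (490.1) = -38.6 m east.
Residual distance = √(39.3² + (-38.6)²) = 55.1 m.

55 m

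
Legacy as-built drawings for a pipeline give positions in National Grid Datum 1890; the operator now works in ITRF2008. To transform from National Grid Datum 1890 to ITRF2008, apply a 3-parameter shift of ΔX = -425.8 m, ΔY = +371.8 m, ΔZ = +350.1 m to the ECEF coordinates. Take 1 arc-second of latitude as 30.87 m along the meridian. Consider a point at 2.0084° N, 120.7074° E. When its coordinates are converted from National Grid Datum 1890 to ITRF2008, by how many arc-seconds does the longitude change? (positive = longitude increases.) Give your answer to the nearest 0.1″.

sin φ = 0.035046, cos φ = 0.999386, sin λ = 0.859786, cos λ = -0.510654.
East component: ΔE = −sin λ·ΔX + cos λ·ΔY = −(0.859786)(-425.8) + (-0.510654)(371.8) = 176.24 m.
1° of latitude spans 3600 × 30.87 = 111132 m; at latitude φ, 1° of longitude spans that × cos φ = 111063.7 m, so Δλ = 176.24 / 111063.7 × 3600 = 5.712″.

Δλ = 5.7″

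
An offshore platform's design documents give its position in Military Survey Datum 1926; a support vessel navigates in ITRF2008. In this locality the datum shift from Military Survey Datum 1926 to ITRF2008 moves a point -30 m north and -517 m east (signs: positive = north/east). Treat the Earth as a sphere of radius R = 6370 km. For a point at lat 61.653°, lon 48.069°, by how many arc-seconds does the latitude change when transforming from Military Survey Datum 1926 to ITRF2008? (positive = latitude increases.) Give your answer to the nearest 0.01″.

On a sphere of radius R, 1 rad of latitude = R, so Δφ = ΔN / R = -30.0 / 6370000 = -4.7096e-06 rad = -0.971″.

Δφ = -0.97″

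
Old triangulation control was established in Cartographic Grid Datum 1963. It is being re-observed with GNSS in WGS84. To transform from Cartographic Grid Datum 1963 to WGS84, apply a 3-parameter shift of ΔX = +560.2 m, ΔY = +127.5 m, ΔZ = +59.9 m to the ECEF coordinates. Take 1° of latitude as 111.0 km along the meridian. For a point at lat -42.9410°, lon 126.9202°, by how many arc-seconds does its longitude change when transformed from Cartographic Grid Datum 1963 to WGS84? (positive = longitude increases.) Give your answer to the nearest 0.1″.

Δλ = -23.2″

sin φ = -0.681245, cos φ = 0.732056, sin λ = 0.799473, cos λ = -0.600702.
East component: ΔE = −sin λ·ΔX + cos λ·ΔY = −(0.799473)(560.2) + (-0.600702)(127.5) = -524.45 m.
1° of latitude spans 111000 m; at latitude φ, 1° of longitude spans that × cos φ = 81258.2 m, so Δλ = -524.45 / 81258.2 × 3600 = -23.235″.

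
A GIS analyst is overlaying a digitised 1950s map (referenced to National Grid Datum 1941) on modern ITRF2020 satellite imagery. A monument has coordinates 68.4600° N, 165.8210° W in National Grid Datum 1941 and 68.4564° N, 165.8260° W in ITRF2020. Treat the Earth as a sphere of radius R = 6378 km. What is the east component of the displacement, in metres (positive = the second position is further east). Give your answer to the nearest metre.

Δφ = 68.4564° − 68.4600° = -0.0036°; Δλ = -165.8260° − -165.8210° = -0.0050°.
1° along a meridian = πR/180 = 111317 m.
ΔN = Δφ × 111317 = -400.7 m; ΔE = Δλ × 111317 × cos(68.4600°) = -0.0050 × 111317 × 0.367151 = -204.4 m.

ΔE = -204 m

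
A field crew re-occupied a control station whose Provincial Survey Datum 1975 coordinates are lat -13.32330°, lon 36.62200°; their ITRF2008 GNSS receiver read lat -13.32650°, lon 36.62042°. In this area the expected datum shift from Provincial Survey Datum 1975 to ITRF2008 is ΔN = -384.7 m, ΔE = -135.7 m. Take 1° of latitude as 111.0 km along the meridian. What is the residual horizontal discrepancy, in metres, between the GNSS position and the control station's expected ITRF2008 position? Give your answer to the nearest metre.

46 m

Observed coordinate differences: Δφ = -0.00320°, Δλ = -0.00158°.
Converting to metres (1° lat = 111000 m, cos φ = 0.973085): observed ΔN = -355.2 m, observed ΔE = -170.7 m.
Subtracting the expected shift leaves a residual of -355.2 − (-384.7) = 29.5 m north and -170.7 − (-135.7) = -35.0 m east.
Residual distance = √(29.5² + (-35.0)²) = 45.7 m.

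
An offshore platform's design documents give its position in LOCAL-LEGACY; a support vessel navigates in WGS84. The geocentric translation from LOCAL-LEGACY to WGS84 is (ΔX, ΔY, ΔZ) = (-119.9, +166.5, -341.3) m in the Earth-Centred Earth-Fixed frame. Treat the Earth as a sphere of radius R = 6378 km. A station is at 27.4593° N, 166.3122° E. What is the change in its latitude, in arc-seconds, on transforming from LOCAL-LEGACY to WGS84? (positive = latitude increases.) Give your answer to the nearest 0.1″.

sin φ = 0.461118, cos φ = 0.887339, sin λ = 0.236631, cos λ = -0.971600.
North component: ΔN = −sin φ cos λ·ΔX − sin φ sin λ·ΔY + cos φ·ΔZ = −(0.461118)(-0.971600)(-119.9) − (0.461118)(0.236631)(166.5) + (0.887339)(-341.3) = -374.73 m.
1° of latitude spans πR/180 = 111317 m, so Δφ = -374.73 / 111317 × 3600 = -12.119″.

Δφ = -12.1″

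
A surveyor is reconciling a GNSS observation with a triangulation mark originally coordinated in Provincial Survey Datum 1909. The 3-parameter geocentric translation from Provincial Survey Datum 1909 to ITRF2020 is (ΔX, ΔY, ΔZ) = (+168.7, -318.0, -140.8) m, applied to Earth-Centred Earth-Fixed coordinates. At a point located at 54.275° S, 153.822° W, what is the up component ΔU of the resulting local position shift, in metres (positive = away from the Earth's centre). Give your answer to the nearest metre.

ΔU = 108 m

The local up (radial) axis is (cos φ cos λ, cos φ sin λ, sin φ), giving ΔU = -88.399 + 81.914 + 114.305 = 107.82 m.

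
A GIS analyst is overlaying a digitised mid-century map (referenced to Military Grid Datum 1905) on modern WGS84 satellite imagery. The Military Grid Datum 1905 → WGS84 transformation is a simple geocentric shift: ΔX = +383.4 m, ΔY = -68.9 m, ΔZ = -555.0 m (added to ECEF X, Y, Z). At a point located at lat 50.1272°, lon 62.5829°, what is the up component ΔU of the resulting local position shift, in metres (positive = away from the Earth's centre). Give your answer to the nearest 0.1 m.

ΔU = -352.0 m

At φ = 50.1272°, λ = 62.5829°: sin φ = 0.767470, cos φ = 0.641085, sin λ = 0.887678, cos λ = 0.460465.
ΔU = cos φ cos λ·ΔX + cos φ sin λ·ΔY + sin φ·ΔZ = (0.641085)(0.460465)(383.4) + (0.641085)(0.887678)(-68.9) + (0.767470)(-555.0) = -351.98 m.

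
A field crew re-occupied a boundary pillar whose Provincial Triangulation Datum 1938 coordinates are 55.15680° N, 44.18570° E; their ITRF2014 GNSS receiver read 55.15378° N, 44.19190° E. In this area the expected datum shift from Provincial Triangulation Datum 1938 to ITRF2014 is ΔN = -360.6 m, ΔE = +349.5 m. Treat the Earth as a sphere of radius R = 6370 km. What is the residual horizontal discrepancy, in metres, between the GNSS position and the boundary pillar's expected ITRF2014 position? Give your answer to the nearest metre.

Observed coordinate differences: Δφ = -0.00302°, Δλ = +0.00620°.
Converting to metres (1° lat = 111177 m, cos φ = 0.571333): observed ΔN = -335.8 m, observed ΔE = 393.8 m.
Subtracting the expected shift leaves a residual of -335.8 − (-360.6) = 24.8 m north and 393.8 − (349.5) = 44.3 m east.
Residual distance = √(24.8² + 44.3²) = 50.8 m.

51 m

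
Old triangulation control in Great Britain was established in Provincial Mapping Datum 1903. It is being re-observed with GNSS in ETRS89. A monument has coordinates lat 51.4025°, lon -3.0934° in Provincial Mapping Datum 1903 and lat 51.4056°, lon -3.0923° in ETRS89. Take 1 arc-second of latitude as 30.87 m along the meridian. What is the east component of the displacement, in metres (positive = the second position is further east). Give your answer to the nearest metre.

Δφ = 51.4056° − 51.4025° = +0.0031°; Δλ = -3.0923° − -3.0934° = +0.0011°.
1° of latitude = 3600 × 30.87 = 111132 m.
ΔN = Δφ × 111132 = 344.5 m; ΔE = Δλ × 111132 × cos(51.4025°) = +0.0011 × 111132 × 0.623845 = 76.3 m.

ΔE = 76 m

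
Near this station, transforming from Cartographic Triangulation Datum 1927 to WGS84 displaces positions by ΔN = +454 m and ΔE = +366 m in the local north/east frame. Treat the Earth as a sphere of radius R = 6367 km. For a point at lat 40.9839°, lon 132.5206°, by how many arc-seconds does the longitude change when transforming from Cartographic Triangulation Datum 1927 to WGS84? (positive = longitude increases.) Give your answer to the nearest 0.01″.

At latitude 40.9839°, cos φ = 0.754894.
One radian of longitude at latitude φ spans R cos φ, so Δλ = ΔE / (R cos φ) = 366.0 / (6367000 × 0.754894) = 7.6148e-05 rad = 15.707″.

Δλ = 15.71″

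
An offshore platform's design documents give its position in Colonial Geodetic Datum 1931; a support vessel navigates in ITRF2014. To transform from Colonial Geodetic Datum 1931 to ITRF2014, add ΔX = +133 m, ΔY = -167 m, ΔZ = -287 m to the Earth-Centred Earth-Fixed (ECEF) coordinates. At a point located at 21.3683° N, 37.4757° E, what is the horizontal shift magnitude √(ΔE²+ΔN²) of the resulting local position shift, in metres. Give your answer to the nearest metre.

The local east axis at (φ, λ) is (−sin λ, cos λ, 0), so ΔE = −sin(37.4757°)·133 + cos(37.4757°)·(-167) = -213.45 m.
The local north axis is (−sin φ cos λ, −sin φ sin λ, cos φ), giving ΔN = -38.458 + 37.022 − 267.271 = -268.71 m.
Horizontal magnitude = √(ΔE² + ΔN²) = √((-213.45)² + (-268.71)²) = 343.17 m.

343 m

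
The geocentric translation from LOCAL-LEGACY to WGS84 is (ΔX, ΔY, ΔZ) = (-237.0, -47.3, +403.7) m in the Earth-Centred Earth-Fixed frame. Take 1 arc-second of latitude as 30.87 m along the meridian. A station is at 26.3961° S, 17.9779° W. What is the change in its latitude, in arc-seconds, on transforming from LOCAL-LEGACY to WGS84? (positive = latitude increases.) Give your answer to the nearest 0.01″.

Δφ = 8.68″

sin φ = -0.444574, cos φ = 0.895742, sin λ = -0.308650, cos λ = 0.951176.
North component: ΔN = −sin φ cos λ·ΔX − sin φ sin λ·ΔY + cos φ·ΔZ = −(-0.444574)(0.951176)(-237.0) − (-0.444574)(-0.308650)(-47.3) + (0.895742)(403.7) = 267.88 m.
1° of latitude spans 3600 × 30.87 = 111132 m, so Δφ = 267.88 / 111132 × 3600 = 8.678″.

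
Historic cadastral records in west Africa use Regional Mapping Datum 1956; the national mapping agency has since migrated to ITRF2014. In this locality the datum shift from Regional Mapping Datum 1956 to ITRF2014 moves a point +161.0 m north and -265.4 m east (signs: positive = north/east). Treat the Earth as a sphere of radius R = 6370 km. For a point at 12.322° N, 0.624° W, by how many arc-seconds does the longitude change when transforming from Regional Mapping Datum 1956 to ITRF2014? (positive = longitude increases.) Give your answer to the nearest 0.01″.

At latitude 12.322°, cos φ = 0.976964.
One radian of longitude at latitude φ spans R cos φ, so Δλ = ΔE / (R cos φ) = -265.4 / (6370000 × 0.976964) = -4.2646e-05 rad = -8.796″.

Δλ = -8.80″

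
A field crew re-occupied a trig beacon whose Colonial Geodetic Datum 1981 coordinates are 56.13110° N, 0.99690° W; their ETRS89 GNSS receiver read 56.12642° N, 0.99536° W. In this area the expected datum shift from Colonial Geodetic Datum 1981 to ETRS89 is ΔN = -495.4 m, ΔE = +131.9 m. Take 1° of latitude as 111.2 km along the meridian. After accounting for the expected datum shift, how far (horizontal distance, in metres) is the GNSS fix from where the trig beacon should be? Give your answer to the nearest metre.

44 m

Observed coordinate differences: Δφ = -0.00468°, Δλ = +0.00154°.
Converting to metres (1° lat = 111200 m, cos φ = 0.557294): observed ΔN = -520.4 m, observed ΔE = 95.4 m.
Subtracting the expected shift leaves a residual of -520.4 − (-495.4) = -25.0 m north and 95.4 − (131.9) = -36.5 m east.
Residual distance = √((-25.0)² + (-36.5)²) = 44.2 m.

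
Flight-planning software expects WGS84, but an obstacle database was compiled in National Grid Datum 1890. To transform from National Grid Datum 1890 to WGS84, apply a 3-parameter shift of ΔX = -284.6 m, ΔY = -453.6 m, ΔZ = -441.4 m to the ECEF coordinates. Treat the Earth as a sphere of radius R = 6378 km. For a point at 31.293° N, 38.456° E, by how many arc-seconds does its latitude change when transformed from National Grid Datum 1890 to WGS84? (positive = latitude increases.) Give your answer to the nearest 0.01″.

sin φ = 0.519415, cos φ = 0.854522, sin λ = 0.621913, cos λ = 0.783086.
North component: ΔN = −sin φ cos λ·ΔX − sin φ sin λ·ΔY + cos φ·ΔZ = −(0.519415)(0.783086)(-284.6) − (0.519415)(0.621913)(-453.6) + (0.854522)(-441.4) = -114.90 m.
1° of latitude spans πR/180 = 111317 m, so Δφ = -114.90 / 111317 × 3600 = -3.716″.

Δφ = -3.72″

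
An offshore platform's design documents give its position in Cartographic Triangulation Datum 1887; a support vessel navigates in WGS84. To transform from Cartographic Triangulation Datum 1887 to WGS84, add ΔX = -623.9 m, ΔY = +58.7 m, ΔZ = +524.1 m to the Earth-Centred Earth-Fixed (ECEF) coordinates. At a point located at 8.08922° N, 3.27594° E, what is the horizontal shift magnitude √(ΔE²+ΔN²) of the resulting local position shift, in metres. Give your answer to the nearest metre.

613 m

The local east axis at (φ, λ) is (−sin λ, cos λ, 0), so ΔE = −sin(3.27594°)·(-623.9) + cos(3.27594°)·58.7 = 94.26 m.
The local north axis is (−sin φ cos λ, −sin φ sin λ, cos φ), giving ΔN = 87.649 − 0.472 + 518.885 = 606.06 m.
Horizontal magnitude = √(ΔE² + ΔN²) = √(94.26² + 606.06²) = 613.35 m.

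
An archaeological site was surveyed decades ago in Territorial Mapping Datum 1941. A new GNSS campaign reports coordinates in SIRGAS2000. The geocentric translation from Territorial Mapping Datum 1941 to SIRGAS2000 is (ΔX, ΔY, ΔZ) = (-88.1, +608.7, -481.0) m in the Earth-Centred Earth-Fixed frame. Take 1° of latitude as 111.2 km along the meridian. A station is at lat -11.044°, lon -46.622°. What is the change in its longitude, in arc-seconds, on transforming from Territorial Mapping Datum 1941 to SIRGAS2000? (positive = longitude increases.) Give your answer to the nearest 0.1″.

Δλ = 11.7″

sin φ = -0.191563, cos φ = 0.981480, sin λ = -0.726838, cos λ = 0.686808.
East component: ΔE = −sin λ·ΔX + cos λ·ΔY = −(-0.726838)(-88.1) + (0.686808)(608.7) = 354.03 m.
1° of latitude spans 111200 m; at latitude φ, 1° of longitude spans that × cos φ = 109140.6 m, so Δλ = 354.03 / 109140.6 × 3600 = 11.678″.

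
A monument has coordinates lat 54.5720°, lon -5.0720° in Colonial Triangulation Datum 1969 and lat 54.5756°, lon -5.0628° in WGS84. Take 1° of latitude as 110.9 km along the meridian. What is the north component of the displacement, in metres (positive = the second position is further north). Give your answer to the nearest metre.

ΔN = 399 m

Δφ = 54.5756° − 54.5720° = +0.0036°; Δλ = -5.0628° − -5.0720° = +0.0092°.
ΔN = Δφ × 110900 = 399.2 m; ΔE = Δλ × 110900 × cos(54.5720°) = +0.0092 × 110900 × 0.579679 = 591.4 m.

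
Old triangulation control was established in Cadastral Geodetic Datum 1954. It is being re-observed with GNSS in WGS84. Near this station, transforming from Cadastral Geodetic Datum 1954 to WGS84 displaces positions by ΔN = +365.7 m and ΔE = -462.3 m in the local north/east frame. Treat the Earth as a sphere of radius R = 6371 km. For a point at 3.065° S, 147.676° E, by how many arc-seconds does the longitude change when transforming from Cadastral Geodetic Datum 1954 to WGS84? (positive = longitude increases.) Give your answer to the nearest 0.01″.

At latitude -3.065°, cos φ = 0.998570.
One radian of longitude at latitude φ spans R cos φ, so Δλ = ΔE / (R cos φ) = -462.3 / (6371000 × 0.998570) = -7.2667e-05 rad = -14.989″.

Δλ = -14.99″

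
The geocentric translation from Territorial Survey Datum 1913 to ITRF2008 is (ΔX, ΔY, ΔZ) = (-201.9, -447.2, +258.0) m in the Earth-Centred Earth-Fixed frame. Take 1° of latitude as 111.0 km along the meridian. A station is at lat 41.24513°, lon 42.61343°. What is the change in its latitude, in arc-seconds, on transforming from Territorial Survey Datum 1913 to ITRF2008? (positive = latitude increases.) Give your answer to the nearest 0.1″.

sin φ = 0.659282, cos φ = 0.751896, sin λ = 0.677048, cos λ = 0.735938.
North component: ΔN = −sin φ cos λ·ΔX − sin φ sin λ·ΔY + cos φ·ΔZ = −(0.659282)(0.735938)(-201.9) − (0.659282)(0.677048)(-447.2) + (0.751896)(258.0) = 491.56 m.
1° of latitude spans 111000 m, so Δφ = 491.56 / 111000 × 3600 = 15.943″.

Δφ = 15.9″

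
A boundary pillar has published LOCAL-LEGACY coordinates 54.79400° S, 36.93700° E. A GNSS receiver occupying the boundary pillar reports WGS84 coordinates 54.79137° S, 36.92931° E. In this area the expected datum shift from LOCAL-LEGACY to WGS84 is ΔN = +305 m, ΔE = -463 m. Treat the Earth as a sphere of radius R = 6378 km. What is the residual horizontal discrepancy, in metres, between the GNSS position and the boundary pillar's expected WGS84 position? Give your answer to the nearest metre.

33 m

Observed coordinate differences: Δφ = +0.00263°, Δλ = -0.00769°.
Converting to metres (1° lat = 111317 m, cos φ = 0.576518): observed ΔN = 292.8 m, observed ΔE = -493.5 m.
Subtracting the expected shift leaves a residual of 292.8 − (305) = -12.2 m north and -493.5 − (-463) = -30.5 m east.
Residual distance = √((-12.2)² + (-30.5)²) = 32.9 m.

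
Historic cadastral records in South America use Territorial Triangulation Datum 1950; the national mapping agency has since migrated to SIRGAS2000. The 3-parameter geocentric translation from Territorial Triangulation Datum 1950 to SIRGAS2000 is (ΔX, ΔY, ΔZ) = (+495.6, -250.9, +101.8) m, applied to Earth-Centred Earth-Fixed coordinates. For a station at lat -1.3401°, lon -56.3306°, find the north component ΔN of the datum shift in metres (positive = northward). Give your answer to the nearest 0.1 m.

ΔN = 113.1 m

At φ = -1.3401°, λ = -56.3306°: sin φ = -0.023387, cos φ = 0.999726, sin λ = -0.832250, cos λ = 0.554400.
ΔN = −sin φ cos λ·ΔX − sin φ sin λ·ΔY + cos φ·ΔZ = −(-0.023387)(0.554400)(495.6) − (-0.023387)(-0.832250)(-250.9) + (0.999726)(101.8) = 113.08 m.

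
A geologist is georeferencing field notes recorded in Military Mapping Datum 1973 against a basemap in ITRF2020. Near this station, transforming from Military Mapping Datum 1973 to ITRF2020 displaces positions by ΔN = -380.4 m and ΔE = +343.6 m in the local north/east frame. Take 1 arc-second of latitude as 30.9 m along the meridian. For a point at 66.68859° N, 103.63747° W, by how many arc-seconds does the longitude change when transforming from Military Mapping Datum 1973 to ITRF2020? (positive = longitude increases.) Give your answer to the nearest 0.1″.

Δλ = 28.1″

At latitude 66.68859°, cos φ = 0.395728.
1″ of longitude at this latitude = 30.90 × cos φ = 12.2280 m, so Δλ = 343.6 / 12.2280 = 28.099″.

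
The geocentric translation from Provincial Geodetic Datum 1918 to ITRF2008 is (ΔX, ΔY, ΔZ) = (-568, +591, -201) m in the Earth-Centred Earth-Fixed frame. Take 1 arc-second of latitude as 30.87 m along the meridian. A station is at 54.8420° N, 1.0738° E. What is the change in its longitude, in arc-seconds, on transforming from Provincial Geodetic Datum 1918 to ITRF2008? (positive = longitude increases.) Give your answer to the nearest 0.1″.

Δλ = 33.8″

sin φ = 0.817567, cos φ = 0.575833, sin λ = 0.018740, cos λ = 0.999824.
East component: ΔE = −sin λ·ΔX + cos λ·ΔY = −(0.018740)(-568) + (0.999824)(591) = 601.54 m.
1° of latitude spans 3600 × 30.87 = 111132 m; at latitude φ, 1° of longitude spans that × cos φ = 63993.5 m, so Δλ = 601.54 / 63993.5 × 3600 = 33.840″.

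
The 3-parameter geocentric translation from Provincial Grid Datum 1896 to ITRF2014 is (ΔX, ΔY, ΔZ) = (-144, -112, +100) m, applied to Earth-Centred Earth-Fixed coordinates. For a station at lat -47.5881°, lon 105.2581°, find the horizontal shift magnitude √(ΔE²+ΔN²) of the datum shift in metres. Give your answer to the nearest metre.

At φ = -47.5881°, λ = 105.2581°: sin φ = -0.738315, cos φ = 0.674456, sin λ = 0.964750, cos λ = -0.263168.
ΔE = −sin λ·ΔX + cos λ·ΔY = −(0.964750)·(-144) + (-0.263168)·(-112) = 168.40 m.
ΔN = −sin φ cos λ·ΔX − sin φ sin λ·ΔY + cos φ·ΔZ = −(-0.738315)(-0.263168)(-144) − (-0.738315)(0.964750)(-112) + (0.674456)(100) = 15.65 m.
Horizontal magnitude = √(ΔE² + ΔN²) = √(168.40² + 15.65²) = 169.12 m.

169 m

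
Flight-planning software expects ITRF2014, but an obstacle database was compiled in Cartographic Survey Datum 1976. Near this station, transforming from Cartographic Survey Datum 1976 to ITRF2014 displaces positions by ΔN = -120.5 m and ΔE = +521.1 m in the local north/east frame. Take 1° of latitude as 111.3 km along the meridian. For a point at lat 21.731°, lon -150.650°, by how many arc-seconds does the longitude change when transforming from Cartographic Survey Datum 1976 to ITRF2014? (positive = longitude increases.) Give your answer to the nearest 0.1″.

Δλ = 18.1″

At latitude 21.731°, cos φ = 0.928932.
1° of longitude at this latitude = 111.3 × cos φ = 103.39 km, so Δλ = 521.1 / 103390.2 = 0.0050401° = 18.144″.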